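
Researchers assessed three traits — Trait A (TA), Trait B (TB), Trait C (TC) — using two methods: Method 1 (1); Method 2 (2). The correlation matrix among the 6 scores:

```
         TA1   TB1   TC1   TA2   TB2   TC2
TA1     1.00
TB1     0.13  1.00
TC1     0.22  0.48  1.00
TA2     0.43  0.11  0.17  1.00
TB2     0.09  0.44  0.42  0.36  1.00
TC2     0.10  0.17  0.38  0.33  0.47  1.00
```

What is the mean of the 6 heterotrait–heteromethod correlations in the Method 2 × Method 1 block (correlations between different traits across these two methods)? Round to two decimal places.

HTHM values (method 2 × method 1): 0.11, 0.17, 0.09, 0.42, 0.10, 0.17; mean = 1.06/6 = 0.18.

0.18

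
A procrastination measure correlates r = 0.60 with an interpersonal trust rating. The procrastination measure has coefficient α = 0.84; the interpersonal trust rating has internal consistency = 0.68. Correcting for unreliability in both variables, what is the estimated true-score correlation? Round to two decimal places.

r_true = r_obs / √(r_xx · r_yy) = 0.60 / √(0.84 × 0.68) = 0.60 / √0.5712 = 0.60 / 0.7558 ≈ 0.79.

0.79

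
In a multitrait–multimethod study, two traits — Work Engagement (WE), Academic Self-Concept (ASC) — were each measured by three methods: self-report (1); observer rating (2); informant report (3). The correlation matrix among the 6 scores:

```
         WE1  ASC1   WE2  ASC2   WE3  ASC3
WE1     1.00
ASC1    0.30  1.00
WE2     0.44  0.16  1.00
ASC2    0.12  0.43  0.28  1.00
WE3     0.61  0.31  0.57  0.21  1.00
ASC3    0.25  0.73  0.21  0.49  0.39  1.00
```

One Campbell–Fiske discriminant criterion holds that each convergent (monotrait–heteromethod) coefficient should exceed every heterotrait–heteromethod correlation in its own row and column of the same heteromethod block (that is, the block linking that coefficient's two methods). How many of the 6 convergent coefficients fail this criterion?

Convergent coefficients and their comparison sets:
WE (methods 1·2): 0.44 vs {0.12, 0.16} → pass.
WE (methods 1·3): 0.61 vs {0.25, 0.31} → pass.
WE (methods 2·3): 0.57 vs {0.21, 0.21} → pass.
ASC (methods 1·2): 0.43 vs {0.16, 0.12} → pass.
ASC (methods 1·3): 0.73 vs {0.31, 0.25} → pass.
ASC (methods 2·3): 0.49 vs {0.21, 0.21} → pass.
0 of 6 fail.

0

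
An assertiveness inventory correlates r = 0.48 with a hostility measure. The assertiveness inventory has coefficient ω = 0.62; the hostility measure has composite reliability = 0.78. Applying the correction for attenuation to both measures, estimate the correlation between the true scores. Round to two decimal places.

0.69

r_true = r_obs / √(r_xx · r_yy) = 0.48 / √(0.62 × 0.78) = 0.48 / √0.4836 = 0.48 / 0.6954 ≈ 0.69.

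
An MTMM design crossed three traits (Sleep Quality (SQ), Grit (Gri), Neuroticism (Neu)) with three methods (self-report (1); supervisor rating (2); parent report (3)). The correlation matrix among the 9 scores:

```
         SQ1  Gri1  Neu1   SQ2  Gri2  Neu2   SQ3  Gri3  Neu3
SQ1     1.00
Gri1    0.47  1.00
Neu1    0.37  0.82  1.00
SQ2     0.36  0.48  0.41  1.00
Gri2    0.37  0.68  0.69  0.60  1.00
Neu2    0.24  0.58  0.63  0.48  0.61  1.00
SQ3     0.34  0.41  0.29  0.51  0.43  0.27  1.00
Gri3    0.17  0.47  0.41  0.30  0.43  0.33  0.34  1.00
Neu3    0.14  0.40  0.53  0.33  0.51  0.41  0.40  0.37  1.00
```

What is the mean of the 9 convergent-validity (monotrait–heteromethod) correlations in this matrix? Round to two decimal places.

0.48

Convergent values: 0.36, 0.34, 0.51, 0.68, 0.47, 0.43, 0.63, 0.53, 0.41; mean = 4.36/9 = 0.48.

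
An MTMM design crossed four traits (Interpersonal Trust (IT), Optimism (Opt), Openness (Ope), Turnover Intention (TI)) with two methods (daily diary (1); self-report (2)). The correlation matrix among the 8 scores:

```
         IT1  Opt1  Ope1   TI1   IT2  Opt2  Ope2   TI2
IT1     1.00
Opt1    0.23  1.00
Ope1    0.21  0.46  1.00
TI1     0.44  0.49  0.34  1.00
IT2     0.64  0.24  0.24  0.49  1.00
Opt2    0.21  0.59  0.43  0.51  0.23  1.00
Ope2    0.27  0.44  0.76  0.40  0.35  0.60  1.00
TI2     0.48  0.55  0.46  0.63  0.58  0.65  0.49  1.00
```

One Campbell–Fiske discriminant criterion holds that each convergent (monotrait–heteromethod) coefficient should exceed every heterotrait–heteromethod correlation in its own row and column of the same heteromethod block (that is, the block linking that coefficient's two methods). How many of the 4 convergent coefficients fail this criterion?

0

Convergent coefficients and their comparison sets:
IT (methods 1·2): 0.64 vs {0.21, 0.24, 0.27, 0.24, 0.48, 0.49} → pass.
Opt (methods 1·2): 0.59 vs {0.24, 0.21, 0.44, 0.43, 0.55, 0.51} → pass.
Ope (methods 1·2): 0.76 vs {0.24, 0.27, 0.43, 0.44, 0.46, 0.40} → pass.
TI (methods 1·2): 0.63 vs {0.49, 0.48, 0.51, 0.55, 0.40, 0.46} → pass.
0 of 4 fail.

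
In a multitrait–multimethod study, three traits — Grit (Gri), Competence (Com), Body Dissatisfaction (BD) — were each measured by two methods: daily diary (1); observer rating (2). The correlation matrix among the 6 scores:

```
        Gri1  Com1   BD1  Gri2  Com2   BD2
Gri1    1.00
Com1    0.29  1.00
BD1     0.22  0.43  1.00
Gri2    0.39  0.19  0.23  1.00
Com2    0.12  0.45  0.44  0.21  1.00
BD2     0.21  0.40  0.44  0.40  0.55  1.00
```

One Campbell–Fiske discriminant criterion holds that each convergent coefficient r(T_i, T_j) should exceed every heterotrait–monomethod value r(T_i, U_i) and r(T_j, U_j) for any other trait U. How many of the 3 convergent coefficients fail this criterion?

3

Each convergent coefficient versus the relevant comparison correlations:
Gri (methods 1·2): 0.39 vs {0.29, 0.21, 0.22, 0.40} → fail.
Com (methods 1·2): 0.45 vs {0.29, 0.21, 0.43, 0.55} → fail.
BD (methods 1·2): 0.44 vs {0.22, 0.40, 0.43, 0.55} → fail.
3 of 3 fail.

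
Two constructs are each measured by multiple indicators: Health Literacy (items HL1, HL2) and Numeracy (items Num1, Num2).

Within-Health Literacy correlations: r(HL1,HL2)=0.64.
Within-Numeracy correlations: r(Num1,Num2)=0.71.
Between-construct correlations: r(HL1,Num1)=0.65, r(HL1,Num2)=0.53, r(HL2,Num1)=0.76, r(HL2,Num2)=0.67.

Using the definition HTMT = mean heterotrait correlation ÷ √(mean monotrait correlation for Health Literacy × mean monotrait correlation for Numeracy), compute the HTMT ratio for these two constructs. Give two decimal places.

Mean between = 2.61/4 = 0.6525.
Mean within-HL = 0.64/1 = 0.6400; mean within-Num = 0.71/1 = 0.7100.
Geometric mean = √(0.6400 × 0.7100) = 0.6741.
HTMT = 0.6525 / 0.6741 = 0.97.

0.97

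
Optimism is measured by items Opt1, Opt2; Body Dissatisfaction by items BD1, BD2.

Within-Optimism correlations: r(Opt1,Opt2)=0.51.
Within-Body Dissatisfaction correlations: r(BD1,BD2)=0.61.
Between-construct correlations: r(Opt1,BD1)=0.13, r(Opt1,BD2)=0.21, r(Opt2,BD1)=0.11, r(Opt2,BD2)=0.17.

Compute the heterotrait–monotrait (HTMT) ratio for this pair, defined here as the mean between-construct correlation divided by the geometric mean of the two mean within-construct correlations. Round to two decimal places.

Mean heterotrait r = 0.62/4 = 0.1550.
Mean within-Opt = 0.51/1 = 0.5100; mean within-BD = 0.61/1 = 0.6100.
Geometric mean = √(0.5100 × 0.6100) = 0.5578.
HTMT = 0.1550 / 0.5578 = 0.28.

0.28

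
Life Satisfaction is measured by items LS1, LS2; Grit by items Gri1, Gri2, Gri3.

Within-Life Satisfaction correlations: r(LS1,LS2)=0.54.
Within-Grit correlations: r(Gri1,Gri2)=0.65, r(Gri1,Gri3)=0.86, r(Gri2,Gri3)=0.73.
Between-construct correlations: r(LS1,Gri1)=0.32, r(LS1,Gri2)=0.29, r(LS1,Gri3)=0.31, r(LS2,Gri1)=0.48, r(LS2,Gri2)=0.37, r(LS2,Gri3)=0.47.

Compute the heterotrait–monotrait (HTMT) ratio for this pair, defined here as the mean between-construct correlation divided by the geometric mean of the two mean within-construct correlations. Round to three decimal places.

0.588

Between-construct mean = 2.24/6 = 0.3733.
Mean within-LS = 0.54/1 = 0.5400; mean within-Gri = 2.24/3 = 0.7467.
Geometric mean = √(0.5400 × 0.7467) = 0.6350.
HTMT = 0.3733 / 0.6350 = 0.588.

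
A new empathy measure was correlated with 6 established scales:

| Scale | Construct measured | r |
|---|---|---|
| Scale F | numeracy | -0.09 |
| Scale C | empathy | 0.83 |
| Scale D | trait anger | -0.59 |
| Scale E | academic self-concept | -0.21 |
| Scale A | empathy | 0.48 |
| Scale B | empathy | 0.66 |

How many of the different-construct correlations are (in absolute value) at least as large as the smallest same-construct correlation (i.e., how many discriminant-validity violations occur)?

Convergent (same construct = empathy): Scale C, Scale A, Scale B.
Smallest convergent = 0.48. Discriminant |r|: 0.09, 0.59, 0.21; count ≥ 0.48 → 1.

1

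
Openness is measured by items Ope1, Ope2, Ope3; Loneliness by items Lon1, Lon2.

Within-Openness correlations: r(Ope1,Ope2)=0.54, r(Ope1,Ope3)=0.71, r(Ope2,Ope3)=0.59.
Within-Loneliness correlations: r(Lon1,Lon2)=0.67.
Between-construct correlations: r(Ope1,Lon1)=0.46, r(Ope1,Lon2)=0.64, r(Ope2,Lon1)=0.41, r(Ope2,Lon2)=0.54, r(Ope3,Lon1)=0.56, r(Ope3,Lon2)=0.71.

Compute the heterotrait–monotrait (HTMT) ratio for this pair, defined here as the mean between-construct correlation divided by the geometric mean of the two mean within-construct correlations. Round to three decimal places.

0.863

Mean between = 3.32/6 = 0.5533.
Mean within-Ope = 1.84/3 = 0.6133; mean within-Lon = 0.67/1 = 0.6700.
Geometric mean = √(0.6133 × 0.6700) = 0.6410.
HTMT = 0.5533 / 0.6410 = 0.863.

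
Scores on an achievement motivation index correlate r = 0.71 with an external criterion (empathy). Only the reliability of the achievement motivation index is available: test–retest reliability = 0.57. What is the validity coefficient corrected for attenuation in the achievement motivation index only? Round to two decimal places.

0.94

Single correction: r_c = r_obs / √r_xx = 0.71 / √0.57 = 0.71 / 0.7550 ≈ 0.94.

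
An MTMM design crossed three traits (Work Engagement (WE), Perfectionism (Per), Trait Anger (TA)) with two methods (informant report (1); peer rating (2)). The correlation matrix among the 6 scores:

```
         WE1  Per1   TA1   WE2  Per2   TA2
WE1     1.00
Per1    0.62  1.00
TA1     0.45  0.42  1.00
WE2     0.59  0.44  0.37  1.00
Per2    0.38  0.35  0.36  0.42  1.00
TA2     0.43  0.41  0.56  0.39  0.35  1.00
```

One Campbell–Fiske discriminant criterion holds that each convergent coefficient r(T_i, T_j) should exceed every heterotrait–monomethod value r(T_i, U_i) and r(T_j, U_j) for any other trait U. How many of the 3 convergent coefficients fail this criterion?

2

Convergent coefficients and their comparison sets:
WE (methods 1·2): 0.59 vs {0.62, 0.42, 0.45, 0.39} → fail.
Per (methods 1·2): 0.35 vs {0.62, 0.42, 0.42, 0.35} → fail.
TA (methods 1·2): 0.56 vs {0.45, 0.39, 0.42, 0.35} → pass.
2 of 3 fail.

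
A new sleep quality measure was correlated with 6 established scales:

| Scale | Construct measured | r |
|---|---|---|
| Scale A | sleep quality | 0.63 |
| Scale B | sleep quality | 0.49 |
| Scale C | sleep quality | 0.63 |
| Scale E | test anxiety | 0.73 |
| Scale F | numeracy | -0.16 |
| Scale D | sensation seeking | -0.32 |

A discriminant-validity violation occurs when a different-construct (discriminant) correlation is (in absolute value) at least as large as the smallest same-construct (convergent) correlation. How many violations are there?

1

Convergent (same construct = sleep quality): Scale A, Scale B, Scale C.
Smallest convergent = 0.49. Discriminant |r|: 0.73, 0.16, 0.32; count ≥ 0.49 → 1.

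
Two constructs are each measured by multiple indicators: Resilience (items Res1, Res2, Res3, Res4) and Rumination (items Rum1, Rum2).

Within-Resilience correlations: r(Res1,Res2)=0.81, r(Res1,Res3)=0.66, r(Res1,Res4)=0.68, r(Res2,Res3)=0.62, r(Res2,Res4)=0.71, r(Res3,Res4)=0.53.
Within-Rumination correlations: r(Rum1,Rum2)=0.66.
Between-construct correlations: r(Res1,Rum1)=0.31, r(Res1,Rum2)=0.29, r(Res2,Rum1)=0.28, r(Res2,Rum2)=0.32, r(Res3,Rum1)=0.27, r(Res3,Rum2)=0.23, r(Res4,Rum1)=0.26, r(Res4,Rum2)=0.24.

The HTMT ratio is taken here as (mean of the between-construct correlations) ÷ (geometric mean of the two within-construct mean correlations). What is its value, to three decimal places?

0.414

Mean heterotrait r = 2.20/8 = 0.2750.
Mean within-Res = 4.01/6 = 0.6683; mean within-Rum = 0.66/1 = 0.6600.
Geometric mean = √(0.6683 × 0.6600) = 0.6641.
HTMT = 0.2750 / 0.6641 = 0.414.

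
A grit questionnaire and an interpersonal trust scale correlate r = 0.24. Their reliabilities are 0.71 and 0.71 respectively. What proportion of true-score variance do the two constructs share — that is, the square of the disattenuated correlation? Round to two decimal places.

Disattenuated r = 0.24 / √(0.71 × 0.71) = 0.24 / 0.7100 = 0.3380.
Shared true-score variance = 0.3380² = 0.1142 ≈ 0.11.

0.11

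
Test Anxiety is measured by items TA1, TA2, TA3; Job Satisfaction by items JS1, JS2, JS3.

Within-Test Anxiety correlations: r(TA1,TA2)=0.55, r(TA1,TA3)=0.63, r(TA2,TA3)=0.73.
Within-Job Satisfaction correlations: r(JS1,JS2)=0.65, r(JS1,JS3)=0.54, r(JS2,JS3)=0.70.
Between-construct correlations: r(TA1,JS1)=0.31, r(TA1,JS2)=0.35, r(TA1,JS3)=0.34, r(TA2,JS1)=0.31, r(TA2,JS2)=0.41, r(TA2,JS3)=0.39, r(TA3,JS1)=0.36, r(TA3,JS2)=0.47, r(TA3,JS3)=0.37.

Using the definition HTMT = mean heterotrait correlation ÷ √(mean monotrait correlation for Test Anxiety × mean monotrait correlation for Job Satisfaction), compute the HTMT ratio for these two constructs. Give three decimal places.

0.581

Between-construct mean = 3.31/9 = 0.3678.
Mean within-TA = 1.91/3 = 0.6367; mean within-JS = 1.89/3 = 0.6300.
Geometric mean = √(0.6367 × 0.6300) = 0.6333.
HTMT = 0.3678 / 0.6333 = 0.581.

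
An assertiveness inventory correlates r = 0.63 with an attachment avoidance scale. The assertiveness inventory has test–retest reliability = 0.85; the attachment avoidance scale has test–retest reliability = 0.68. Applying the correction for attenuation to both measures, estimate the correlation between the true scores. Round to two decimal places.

r_true = r_obs / √(r_xx · r_yy) = 0.63 / √(0.85 × 0.68) = 0.63 / √0.5780 = 0.63 / 0.7603 ≈ 0.83.

0.83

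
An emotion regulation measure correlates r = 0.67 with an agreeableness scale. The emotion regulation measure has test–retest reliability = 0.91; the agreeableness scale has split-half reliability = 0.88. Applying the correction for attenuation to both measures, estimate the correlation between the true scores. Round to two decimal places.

r_true = r_obs / √(r_xx · r_yy) = 0.67 / √(0.91 × 0.88) = 0.67 / √0.8008 = 0.67 / 0.8949 ≈ 0.75.

0.75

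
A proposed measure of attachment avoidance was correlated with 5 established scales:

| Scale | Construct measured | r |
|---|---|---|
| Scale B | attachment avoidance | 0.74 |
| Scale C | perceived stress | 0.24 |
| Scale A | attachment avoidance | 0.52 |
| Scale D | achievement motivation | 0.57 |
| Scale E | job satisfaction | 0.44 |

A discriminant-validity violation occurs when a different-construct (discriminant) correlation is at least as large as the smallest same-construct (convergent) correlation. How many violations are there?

1

Convergent (same construct = attachment avoidance): Scale B, Scale A.
Smallest convergent = 0.52. Discriminant values: 0.24, 0.57, 0.44; count ≥ 0.52 → 1.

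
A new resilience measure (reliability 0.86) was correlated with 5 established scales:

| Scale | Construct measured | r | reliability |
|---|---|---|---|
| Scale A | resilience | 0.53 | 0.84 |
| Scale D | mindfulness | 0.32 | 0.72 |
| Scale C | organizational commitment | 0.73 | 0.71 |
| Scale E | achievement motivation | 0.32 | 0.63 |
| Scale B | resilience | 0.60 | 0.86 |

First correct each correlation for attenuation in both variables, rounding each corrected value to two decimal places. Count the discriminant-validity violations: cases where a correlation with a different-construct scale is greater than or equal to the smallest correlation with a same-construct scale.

Disattenuated r (r / √(r_scale · r_new)):
  Scale A (conv): 0.53 / √(0.84·0.86) = 0.62
  Scale D (disc): 0.32 / √(0.72·0.86) = 0.41
  Scale C (disc): 0.73 / √(0.71·0.86) = 0.93
  Scale E (disc): 0.32 / √(0.63·0.86) = 0.43
  Scale B (conv): 0.60 / √(0.86·0.86) = 0.70
Smallest convergent = 0.62. Discriminant values: 0.41, 0.93, 0.43; count ≥ 0.62 → 1.

1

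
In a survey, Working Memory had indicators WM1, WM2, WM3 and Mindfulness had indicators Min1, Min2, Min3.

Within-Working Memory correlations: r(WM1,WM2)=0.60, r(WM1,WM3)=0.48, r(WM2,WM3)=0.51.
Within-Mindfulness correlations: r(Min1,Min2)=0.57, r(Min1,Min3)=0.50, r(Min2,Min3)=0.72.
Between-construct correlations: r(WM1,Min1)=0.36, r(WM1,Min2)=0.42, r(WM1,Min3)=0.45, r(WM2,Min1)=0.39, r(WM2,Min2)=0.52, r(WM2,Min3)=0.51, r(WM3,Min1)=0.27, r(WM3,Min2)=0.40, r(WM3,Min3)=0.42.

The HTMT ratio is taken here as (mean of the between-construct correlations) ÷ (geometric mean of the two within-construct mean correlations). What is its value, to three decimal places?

Mean between = 3.74/9 = 0.4156.
Mean within-WM = 1.59/3 = 0.5300; mean within-Min = 1.79/3 = 0.5967.
Geometric mean = √(0.5300 × 0.5967) = 0.5624.
HTMT = 0.4156 / 0.5624 = 0.739.

0.739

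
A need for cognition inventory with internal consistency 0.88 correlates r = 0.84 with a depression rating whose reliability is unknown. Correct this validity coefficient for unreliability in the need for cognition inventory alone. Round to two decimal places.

0.90

Single correction: r_c = r_obs / √r_xx = 0.84 / √0.88 = 0.84 / 0.9381 ≈ 0.90.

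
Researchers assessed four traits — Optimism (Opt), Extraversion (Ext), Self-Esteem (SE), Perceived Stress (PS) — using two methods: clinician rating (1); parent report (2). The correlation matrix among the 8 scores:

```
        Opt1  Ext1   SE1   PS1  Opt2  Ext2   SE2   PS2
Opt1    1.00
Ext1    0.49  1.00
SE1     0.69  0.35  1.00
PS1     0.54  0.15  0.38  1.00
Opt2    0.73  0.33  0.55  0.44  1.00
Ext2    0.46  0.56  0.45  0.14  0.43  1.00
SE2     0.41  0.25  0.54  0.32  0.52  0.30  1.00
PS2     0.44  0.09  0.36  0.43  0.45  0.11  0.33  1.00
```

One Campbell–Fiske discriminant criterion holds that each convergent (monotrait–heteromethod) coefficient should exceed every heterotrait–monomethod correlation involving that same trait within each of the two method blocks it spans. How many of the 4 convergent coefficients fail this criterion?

2

Convergent coefficients and their comparison sets:
Opt (methods 1·2): 0.73 vs {0.49, 0.43, 0.69, 0.52, 0.54, 0.45} → pass.
Ext (methods 1·2): 0.56 vs {0.49, 0.43, 0.35, 0.30, 0.15, 0.11} → pass.
SE (methods 1·2): 0.54 vs {0.69, 0.52, 0.35, 0.30, 0.38, 0.33} → fail.
PS (methods 1·2): 0.43 vs {0.54, 0.45, 0.15, 0.11, 0.38, 0.33} → fail.
2 of 4 fail.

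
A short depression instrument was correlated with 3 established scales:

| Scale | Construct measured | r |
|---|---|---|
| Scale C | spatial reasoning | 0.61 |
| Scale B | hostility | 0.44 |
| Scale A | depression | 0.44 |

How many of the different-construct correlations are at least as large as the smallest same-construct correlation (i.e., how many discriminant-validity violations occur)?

Convergent (same construct = depression): Scale A.
Smallest convergent = 0.44. Discriminant values: 0.61, 0.44; count ≥ 0.44 → 2.

2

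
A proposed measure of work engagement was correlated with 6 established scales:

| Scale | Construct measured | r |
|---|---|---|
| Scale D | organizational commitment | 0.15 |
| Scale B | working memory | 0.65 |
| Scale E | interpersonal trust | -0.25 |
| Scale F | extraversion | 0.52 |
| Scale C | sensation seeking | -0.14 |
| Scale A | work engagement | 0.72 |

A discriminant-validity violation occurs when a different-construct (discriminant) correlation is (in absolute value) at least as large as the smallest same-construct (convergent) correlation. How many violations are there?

0

Convergent (same construct = work engagement): Scale A.
Smallest convergent = 0.72. Discriminant |r|: 0.15, 0.65, 0.25, 0.52, 0.14; count ≥ 0.72 → 0.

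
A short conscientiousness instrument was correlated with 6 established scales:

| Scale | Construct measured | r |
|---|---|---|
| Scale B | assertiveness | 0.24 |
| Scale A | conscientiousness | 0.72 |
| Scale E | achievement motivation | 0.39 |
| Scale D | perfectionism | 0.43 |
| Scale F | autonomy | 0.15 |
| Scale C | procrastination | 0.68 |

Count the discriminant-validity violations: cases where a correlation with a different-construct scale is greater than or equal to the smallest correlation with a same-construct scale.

Convergent (same construct = conscientiousness): Scale A.
Smallest convergent = 0.72. Discriminant values: 0.24, 0.39, 0.43, 0.15, 0.68; count ≥ 0.72 → 0.

0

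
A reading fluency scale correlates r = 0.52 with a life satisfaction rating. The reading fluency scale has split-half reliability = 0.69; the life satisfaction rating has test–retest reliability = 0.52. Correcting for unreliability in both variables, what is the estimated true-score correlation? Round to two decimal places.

r_true = r_obs / √(r_xx · r_yy) = 0.52 / √(0.69 × 0.52) = 0.52 / √0.3588 = 0.52 / 0.5990 ≈ 0.87.

0.87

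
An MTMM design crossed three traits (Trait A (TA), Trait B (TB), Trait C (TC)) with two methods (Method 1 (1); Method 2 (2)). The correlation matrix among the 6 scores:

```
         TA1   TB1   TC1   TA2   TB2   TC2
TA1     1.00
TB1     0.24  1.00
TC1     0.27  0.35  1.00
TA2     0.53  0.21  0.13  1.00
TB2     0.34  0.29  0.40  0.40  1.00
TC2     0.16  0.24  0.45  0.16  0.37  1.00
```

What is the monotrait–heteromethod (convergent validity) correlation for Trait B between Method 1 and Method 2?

0.29

Same trait (TB), different methods: r(TB1, TB2) = 0.29.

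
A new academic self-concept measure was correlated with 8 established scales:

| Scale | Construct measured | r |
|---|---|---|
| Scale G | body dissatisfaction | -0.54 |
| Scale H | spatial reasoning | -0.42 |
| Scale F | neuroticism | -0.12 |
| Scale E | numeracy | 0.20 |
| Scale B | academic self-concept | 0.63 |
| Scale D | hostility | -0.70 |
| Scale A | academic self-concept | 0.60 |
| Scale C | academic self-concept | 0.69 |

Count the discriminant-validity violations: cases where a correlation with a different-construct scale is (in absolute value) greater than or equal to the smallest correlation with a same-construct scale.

Convergent (same construct = academic self-concept): Scale B, Scale A, Scale C.
Smallest convergent = 0.60. Discriminant |r|: 0.54, 0.42, 0.12, 0.20, 0.70; count ≥ 0.60 → 1.

1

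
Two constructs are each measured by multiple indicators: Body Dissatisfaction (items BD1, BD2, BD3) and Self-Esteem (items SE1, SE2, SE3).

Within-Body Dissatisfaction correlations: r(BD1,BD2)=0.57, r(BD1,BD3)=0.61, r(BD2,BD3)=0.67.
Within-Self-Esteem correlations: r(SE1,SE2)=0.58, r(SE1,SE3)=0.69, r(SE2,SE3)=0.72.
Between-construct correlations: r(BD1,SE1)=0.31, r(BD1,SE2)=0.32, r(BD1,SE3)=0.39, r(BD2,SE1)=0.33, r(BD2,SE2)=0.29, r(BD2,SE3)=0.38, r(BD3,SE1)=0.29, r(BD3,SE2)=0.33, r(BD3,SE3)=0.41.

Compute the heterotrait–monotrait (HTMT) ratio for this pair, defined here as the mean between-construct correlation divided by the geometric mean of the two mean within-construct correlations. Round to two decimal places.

0.53

Mean between = 3.05/9 = 0.3389.
Mean within-BD = 1.85/3 = 0.6167; mean within-SE = 1.99/3 = 0.6633.
Geometric mean = √(0.6167 × 0.6633) = 0.6396.
HTMT = 0.3389 / 0.6396 = 0.53.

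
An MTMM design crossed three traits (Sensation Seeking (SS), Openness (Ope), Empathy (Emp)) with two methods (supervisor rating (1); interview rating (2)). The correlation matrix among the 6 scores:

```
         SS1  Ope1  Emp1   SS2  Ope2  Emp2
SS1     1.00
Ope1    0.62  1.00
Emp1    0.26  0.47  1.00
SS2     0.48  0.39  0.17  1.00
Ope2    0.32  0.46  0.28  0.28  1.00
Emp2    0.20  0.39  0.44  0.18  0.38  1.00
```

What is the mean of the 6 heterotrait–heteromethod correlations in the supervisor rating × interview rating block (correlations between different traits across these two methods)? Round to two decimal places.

HTHM values (method 1 × method 2): 0.32, 0.20, 0.39, 0.39, 0.17, 0.28; mean = 1.75/6 = 0.29.

0.29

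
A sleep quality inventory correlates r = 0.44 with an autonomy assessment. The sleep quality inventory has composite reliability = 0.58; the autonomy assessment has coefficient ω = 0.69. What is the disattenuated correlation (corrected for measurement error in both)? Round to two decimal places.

r_true = r_obs / √(r_xx · r_yy) = 0.44 / √(0.58 × 0.69) = 0.44 / √0.4002 = 0.44 / 0.6326 ≈ 0.70.

0.70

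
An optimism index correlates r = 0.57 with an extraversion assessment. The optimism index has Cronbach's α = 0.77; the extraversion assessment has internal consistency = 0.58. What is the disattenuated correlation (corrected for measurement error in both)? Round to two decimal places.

r_true = r_obs / √(r_xx · r_yy) = 0.57 / √(0.77 × 0.58) = 0.57 / √0.4466 = 0.57 / 0.6683 ≈ 0.85.

0.85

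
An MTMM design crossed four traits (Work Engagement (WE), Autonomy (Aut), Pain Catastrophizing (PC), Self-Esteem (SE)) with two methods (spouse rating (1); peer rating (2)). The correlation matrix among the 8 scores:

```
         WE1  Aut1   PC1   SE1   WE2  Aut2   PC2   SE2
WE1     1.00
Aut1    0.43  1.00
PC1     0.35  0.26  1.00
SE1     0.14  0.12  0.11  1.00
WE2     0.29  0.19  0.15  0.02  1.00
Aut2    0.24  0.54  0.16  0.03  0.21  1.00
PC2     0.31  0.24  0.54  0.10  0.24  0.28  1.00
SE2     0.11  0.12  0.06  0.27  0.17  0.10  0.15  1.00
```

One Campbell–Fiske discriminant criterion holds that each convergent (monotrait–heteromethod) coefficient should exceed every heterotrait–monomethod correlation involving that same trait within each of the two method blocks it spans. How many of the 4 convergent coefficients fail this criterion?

1

Each convergent coefficient versus the relevant comparison correlations:
WE (methods 1·2): 0.29 vs {0.43, 0.21, 0.35, 0.24, 0.14, 0.17} → fail.
Aut (methods 1·2): 0.54 vs {0.43, 0.21, 0.26, 0.28, 0.12, 0.10} → pass.
PC (methods 1·2): 0.54 vs {0.35, 0.24, 0.26, 0.28, 0.11, 0.15} → pass.
SE (methods 1·2): 0.27 vs {0.14, 0.17, 0.12, 0.10, 0.11, 0.15} → pass.
1 of 4 fail.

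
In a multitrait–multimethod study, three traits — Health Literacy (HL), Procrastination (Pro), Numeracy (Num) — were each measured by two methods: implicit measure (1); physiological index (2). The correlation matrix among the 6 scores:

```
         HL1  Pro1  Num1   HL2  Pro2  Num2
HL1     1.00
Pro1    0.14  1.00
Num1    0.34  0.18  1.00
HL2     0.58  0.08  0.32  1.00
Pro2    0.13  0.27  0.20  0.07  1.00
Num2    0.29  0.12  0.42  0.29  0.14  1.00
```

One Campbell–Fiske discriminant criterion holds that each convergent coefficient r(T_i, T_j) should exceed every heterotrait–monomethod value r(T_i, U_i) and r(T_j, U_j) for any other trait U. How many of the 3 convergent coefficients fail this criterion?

0

Each convergent coefficient versus the relevant comparison correlations:
HL (methods 1·2): 0.58 vs {0.14, 0.07, 0.34, 0.29} → pass.
Pro (methods 1·2): 0.27 vs {0.14, 0.07, 0.18, 0.14} → pass.
Num (methods 1·2): 0.42 vs {0.34, 0.29, 0.18, 0.14} → pass.
0 of 3 fail.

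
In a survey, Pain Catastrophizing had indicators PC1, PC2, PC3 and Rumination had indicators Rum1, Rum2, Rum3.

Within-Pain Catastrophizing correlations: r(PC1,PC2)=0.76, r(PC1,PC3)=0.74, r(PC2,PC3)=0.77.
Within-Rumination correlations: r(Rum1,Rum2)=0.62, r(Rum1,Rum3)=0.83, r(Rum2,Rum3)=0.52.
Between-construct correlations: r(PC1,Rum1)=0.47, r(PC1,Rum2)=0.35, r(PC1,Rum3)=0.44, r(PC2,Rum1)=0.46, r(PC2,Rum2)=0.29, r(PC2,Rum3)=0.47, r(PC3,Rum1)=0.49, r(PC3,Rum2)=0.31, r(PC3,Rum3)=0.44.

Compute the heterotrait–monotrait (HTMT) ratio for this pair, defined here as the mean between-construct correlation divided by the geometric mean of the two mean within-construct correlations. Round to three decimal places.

Mean between = 3.72/9 = 0.4133.
Mean within-PC = 2.27/3 = 0.7567; mean within-Rum = 1.97/3 = 0.6567.
Geometric mean = √(0.7567 × 0.6567) = 0.7049.
HTMT = 0.4133 / 0.7049 = 0.586.

0.586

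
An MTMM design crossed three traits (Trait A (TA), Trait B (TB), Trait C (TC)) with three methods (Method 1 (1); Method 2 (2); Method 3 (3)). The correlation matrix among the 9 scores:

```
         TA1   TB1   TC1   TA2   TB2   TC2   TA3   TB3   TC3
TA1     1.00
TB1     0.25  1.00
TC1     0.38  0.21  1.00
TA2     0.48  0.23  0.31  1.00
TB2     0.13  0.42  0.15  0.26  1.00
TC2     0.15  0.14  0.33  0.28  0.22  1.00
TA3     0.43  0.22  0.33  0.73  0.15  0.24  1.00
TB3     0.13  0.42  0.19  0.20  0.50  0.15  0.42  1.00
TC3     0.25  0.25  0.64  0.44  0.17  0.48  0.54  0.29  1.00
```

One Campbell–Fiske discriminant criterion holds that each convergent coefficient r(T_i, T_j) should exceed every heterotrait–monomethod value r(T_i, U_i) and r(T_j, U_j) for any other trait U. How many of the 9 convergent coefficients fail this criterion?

Checking each validity diagonal entry against its comparison values:
TA (methods 1·2): 0.48 vs {0.25, 0.26, 0.38, 0.28} → pass.
TA (methods 1·3): 0.43 vs {0.25, 0.42, 0.38, 0.54} → fail.
TA (methods 2·3): 0.73 vs {0.26, 0.42, 0.28, 0.54} → pass.
TB (methods 1·2): 0.42 vs {0.25, 0.26, 0.21, 0.22} → pass.
TB (methods 1·3): 0.42 vs {0.25, 0.42, 0.21, 0.29} → fail.
TB (methods 2·3): 0.50 vs {0.26, 0.42, 0.22, 0.29} → pass.
TC (methods 1·2): 0.33 vs {0.38, 0.28, 0.21, 0.22} → fail.
TC (methods 1·3): 0.64 vs {0.38, 0.54, 0.21, 0.29} → pass.
TC (methods 2·3): 0.48 vs {0.28, 0.54, 0.22, 0.29} → fail.
4 of 9 fail.

4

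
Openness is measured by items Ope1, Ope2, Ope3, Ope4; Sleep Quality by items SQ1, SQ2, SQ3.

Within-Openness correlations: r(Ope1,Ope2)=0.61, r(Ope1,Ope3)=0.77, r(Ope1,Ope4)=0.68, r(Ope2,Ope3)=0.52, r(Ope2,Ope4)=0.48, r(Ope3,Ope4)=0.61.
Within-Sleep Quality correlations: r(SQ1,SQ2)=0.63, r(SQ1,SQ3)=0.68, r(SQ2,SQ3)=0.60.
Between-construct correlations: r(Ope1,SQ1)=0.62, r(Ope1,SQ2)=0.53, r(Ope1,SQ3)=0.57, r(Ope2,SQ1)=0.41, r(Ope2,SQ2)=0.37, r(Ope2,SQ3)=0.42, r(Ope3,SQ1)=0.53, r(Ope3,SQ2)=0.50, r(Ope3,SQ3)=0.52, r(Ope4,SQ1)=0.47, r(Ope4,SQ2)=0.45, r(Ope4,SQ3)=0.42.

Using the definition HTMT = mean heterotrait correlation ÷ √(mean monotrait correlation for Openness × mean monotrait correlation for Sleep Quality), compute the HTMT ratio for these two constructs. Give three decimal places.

0.776

Mean heterotrait r = 5.81/12 = 0.4842.
Mean within-Ope = 3.67/6 = 0.6117; mean within-SQ = 1.91/3 = 0.6367.
Geometric mean = √(0.6117 × 0.6367) = 0.6241.
HTMT = 0.4842 / 0.6241 = 0.776.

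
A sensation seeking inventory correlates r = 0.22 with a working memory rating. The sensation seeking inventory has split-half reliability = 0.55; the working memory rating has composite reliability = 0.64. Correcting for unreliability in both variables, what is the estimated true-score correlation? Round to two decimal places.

r_true = r_obs / √(r_xx · r_yy) = 0.22 / √(0.55 × 0.64) = 0.22 / √0.3520 = 0.22 / 0.5933 ≈ 0.37.

0.37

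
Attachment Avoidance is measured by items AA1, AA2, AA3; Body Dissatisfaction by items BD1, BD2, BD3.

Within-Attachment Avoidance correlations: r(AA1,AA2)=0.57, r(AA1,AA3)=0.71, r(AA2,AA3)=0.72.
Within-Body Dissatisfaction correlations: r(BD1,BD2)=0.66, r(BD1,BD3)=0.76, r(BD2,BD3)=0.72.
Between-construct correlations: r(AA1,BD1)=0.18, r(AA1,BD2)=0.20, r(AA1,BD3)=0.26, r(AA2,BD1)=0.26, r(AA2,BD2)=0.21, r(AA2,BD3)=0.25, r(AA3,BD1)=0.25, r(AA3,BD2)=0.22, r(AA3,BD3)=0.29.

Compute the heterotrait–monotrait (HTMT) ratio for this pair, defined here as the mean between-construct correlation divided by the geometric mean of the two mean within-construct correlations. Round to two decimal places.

0.34

Mean between = 2.12/9 = 0.2356.
Mean within-AA = 2.00/3 = 0.6667; mean within-BD = 2.14/3 = 0.7133.
Geometric mean = √(0.6667 × 0.7133) = 0.6896.
HTMT = 0.2356 / 0.6896 = 0.34.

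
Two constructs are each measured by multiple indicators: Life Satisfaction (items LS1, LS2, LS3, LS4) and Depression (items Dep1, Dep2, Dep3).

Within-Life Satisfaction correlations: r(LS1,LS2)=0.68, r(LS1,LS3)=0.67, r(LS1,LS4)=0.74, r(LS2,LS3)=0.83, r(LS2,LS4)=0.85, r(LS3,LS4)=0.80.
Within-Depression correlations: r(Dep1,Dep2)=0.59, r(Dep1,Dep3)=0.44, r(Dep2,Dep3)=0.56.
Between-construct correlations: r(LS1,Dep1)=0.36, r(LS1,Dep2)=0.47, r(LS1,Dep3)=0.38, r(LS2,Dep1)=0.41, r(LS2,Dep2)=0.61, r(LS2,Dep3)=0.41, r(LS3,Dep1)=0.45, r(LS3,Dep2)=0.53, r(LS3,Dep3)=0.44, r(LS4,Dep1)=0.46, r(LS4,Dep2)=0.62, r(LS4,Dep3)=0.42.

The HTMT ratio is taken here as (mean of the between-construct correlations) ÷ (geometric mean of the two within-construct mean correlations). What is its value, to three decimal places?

0.729

Mean heterotrait r = 5.56/12 = 0.4633.
Mean within-LS = 4.57/6 = 0.7617; mean within-Dep = 1.59/3 = 0.5300.
Geometric mean = √(0.7617 × 0.5300) = 0.6354.
HTMT = 0.4633 / 0.6354 = 0.729.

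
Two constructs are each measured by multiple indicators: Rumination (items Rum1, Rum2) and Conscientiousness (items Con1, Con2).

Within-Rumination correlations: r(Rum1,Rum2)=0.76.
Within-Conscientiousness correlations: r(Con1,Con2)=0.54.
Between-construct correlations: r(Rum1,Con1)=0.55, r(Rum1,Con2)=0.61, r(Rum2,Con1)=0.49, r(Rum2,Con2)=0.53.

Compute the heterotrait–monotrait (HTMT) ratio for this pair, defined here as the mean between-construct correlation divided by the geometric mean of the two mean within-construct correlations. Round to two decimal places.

Mean heterotrait r = 2.18/4 = 0.5450.
Mean within-Rum = 0.76/1 = 0.7600; mean within-Con = 0.54/1 = 0.5400.
Geometric mean = √(0.7600 × 0.5400) = 0.6406.
HTMT = 0.5450 / 0.6406 = 0.85.

0.85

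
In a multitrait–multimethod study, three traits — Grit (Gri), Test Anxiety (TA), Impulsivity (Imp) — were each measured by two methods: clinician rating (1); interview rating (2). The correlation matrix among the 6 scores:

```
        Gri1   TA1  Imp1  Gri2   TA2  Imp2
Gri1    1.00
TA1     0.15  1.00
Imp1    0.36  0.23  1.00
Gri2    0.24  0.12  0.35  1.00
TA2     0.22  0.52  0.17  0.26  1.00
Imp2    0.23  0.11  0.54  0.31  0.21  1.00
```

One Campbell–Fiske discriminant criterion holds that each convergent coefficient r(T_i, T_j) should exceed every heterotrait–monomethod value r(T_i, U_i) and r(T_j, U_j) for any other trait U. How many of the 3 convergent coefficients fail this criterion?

1

Convergent coefficients and their comparison sets:
Gri (methods 1·2): 0.24 vs {0.15, 0.26, 0.36, 0.31} → fail.
TA (methods 1·2): 0.52 vs {0.15, 0.26, 0.23, 0.21} → pass.
Imp (methods 1·2): 0.54 vs {0.36, 0.31, 0.23, 0.21} → pass.
1 of 3 fail.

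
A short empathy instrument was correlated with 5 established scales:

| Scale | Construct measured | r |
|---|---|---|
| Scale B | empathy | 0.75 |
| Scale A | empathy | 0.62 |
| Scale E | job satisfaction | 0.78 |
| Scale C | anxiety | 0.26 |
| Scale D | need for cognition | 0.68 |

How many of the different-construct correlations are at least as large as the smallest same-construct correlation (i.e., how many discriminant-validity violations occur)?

Convergent (same construct = empathy): Scale B, Scale A.
Smallest convergent = 0.62. Discriminant values: 0.78, 0.26, 0.68; count ≥ 0.62 → 2.

2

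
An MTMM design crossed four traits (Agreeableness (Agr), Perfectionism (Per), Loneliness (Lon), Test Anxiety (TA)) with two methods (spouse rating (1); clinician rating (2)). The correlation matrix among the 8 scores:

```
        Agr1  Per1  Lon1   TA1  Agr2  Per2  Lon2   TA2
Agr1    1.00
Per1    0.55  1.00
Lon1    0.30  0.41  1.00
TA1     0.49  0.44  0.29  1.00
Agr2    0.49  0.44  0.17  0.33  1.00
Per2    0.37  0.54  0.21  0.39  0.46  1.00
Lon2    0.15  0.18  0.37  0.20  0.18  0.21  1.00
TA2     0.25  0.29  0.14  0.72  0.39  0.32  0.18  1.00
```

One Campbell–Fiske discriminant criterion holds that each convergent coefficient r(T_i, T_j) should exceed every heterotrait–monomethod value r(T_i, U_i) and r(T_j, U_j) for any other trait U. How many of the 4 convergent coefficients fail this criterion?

3

Each convergent coefficient versus the relevant comparison correlations:
Agr (methods 1·2): 0.49 vs {0.55, 0.46, 0.30, 0.18, 0.49, 0.39} → fail.
Per (methods 1·2): 0.54 vs {0.55, 0.46, 0.41, 0.21, 0.44, 0.32} → fail.
Lon (methods 1·2): 0.37 vs {0.30, 0.18, 0.41, 0.21, 0.29, 0.18} → fail.
TA (methods 1·2): 0.72 vs {0.49, 0.39, 0.44, 0.32, 0.29, 0.18} → pass.
3 of 4 fail.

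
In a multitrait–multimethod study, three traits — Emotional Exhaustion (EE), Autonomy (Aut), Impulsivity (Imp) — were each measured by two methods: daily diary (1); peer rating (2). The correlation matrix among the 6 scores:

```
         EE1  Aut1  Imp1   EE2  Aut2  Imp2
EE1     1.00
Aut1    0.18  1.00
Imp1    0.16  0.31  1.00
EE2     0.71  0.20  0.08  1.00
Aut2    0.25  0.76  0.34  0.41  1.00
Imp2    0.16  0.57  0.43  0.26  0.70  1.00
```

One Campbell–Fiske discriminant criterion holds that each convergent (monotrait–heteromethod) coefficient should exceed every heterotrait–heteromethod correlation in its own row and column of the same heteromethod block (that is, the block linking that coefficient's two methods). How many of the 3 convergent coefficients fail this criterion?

Convergent coefficients and their comparison sets:
EE (methods 1·2): 0.71 vs {0.25, 0.20, 0.16, 0.08} → pass.
Aut (methods 1·2): 0.76 vs {0.20, 0.25, 0.57, 0.34} → pass.
Imp (methods 1·2): 0.43 vs {0.08, 0.16, 0.34, 0.57} → fail.
1 of 3 fail.

1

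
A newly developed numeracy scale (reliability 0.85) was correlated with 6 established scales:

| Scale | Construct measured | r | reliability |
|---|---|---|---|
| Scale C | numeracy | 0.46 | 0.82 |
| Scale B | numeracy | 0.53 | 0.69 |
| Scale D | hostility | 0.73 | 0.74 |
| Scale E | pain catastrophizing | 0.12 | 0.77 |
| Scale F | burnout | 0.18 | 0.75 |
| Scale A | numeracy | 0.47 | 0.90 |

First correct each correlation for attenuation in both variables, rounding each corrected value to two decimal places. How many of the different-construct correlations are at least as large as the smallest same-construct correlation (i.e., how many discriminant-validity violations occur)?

1

Disattenuated r (r / √(r_scale · r_new)):
  Scale C (conv): 0.46 / √(0.82·0.85) = 0.55
  Scale B (conv): 0.53 / √(0.69·0.85) = 0.69
  Scale D (disc): 0.73 / √(0.74·0.85) = 0.92
  Scale E (disc): 0.12 / √(0.77·0.85) = 0.15
  Scale F (disc): 0.18 / √(0.75·0.85) = 0.23
  Scale A (conv): 0.47 / √(0.90·0.85) = 0.54
Smallest convergent = 0.54. Discriminant values: 0.92, 0.15, 0.23; count ≥ 0.54 → 1.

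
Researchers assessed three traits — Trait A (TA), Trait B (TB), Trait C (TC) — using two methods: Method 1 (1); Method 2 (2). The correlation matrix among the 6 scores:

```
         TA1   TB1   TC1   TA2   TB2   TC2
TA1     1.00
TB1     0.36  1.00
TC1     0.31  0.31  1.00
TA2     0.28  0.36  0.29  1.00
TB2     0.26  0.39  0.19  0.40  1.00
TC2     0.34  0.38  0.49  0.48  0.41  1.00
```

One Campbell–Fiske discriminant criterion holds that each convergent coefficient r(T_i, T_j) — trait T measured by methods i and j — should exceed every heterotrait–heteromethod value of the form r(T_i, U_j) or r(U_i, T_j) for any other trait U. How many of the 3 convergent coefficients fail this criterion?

1

Checking each validity diagonal entry against its comparison values:
TA (methods 1·2): 0.28 vs {0.26, 0.36, 0.34, 0.29} → fail.
TB (methods 1·2): 0.39 vs {0.36, 0.26, 0.38, 0.19} → pass.
TC (methods 1·2): 0.49 vs {0.29, 0.34, 0.19, 0.38} → pass.
1 of 3 fail.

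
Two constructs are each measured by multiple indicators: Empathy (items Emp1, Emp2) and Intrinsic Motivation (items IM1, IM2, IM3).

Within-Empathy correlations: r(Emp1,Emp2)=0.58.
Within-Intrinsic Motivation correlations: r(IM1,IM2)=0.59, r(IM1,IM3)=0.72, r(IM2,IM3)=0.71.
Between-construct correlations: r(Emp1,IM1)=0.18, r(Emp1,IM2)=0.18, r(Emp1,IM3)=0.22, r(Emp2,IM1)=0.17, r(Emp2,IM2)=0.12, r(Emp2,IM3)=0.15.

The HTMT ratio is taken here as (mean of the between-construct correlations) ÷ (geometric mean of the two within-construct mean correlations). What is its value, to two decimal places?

0.27

Between-construct mean = 1.02/6 = 0.1700.
Mean within-Emp = 0.58/1 = 0.5800; mean within-IM = 2.02/3 = 0.6733.
Geometric mean = √(0.5800 × 0.6733) = 0.6249.
HTMT = 0.1700 / 0.6249 = 0.27.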